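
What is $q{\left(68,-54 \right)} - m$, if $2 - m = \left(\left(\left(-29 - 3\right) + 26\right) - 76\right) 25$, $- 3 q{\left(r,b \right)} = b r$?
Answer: $-828$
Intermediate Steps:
$q{\left(r,b \right)} = - \frac{b r}{3}$
$m = 2052$ ($m = 2 - \left(\left(\left(-29 - 3\right) + 26\right) - 76\right) 25 = 2 - \left(\left(-32 + 26\right) - 76\right) 25 = 2 - \left(-6 - 76\right) 25 = 2 - \left(-82\right) 25 = 2 - -2050 = 2 + 2050 = 2052$)
$q{\left(68,-54 \right)} - m = \left(- \frac{1}{3}\right) \left(-54\right) 68 - 2052 = 1224 - 2052 = -828$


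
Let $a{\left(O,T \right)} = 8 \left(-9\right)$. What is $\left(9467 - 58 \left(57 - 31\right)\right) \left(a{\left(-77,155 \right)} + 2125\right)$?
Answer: $16339827$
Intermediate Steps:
$a{\left(O,T \right)} = -72$
$\left(9467 - 58 \left(57 - 31\right)\right) \left(a{\left(-77,155 \right)} + 2125\right) = \left(9467 - 58 \left(57 - 31\right)\right) \left(-72 + 2125\right) = \left(9467 - 1508\right) 2053 = 7959 \cdot 2053 = 16339827$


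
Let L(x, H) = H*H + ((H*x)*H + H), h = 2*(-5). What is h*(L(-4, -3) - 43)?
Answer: 730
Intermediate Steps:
h = -10
L(x, H) = H + H² + x*H² (L(x, H) = H² + (x*H² + H) = H² + (H + x*H²) = H + H² + x*H²)
h*(L(-4, -3) - 43) = -10*(-3*(1 - 3 - 3*(-4)) - 43) = -10*(-3*(1 - 3 + 12) - 43) = -10*(-3*10 - 43) = -10*(-30 - 43) = -10*(-73) = 730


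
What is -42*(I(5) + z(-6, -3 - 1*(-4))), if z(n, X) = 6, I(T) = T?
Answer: -462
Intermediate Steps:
-42*(I(5) + z(-6, -3 - 1*(-4))) = -42*(5 + 6) = -42*11 = -462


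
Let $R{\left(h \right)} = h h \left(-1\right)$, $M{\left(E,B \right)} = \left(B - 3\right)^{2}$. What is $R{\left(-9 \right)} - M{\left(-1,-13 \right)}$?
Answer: $-337$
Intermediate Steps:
$M{\left(E,B \right)} = \left(-3 + B\right)^{2}$
$R{\left(h \right)} = - h^{2}$ ($R{\left(h \right)} = h^{2} \left(-1\right) = - h^{2}$)
$R{\left(-9 \right)} - M{\left(-1,-13 \right)} = - \left(-9\right)^{2} - \left(-3 - 13\right)^{2} = \left(-1\right) 81 - \left(-16\right)^{2} = -81 - 256 = -337$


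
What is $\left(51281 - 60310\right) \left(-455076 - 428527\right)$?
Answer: $7978051487$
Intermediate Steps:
$\left(51281 - 60310\right) \left(-455076 - 428527\right) = \left(51281 - 60310\right) \left(-883603\right) = \left(-9029\right) \left(-883603\right) = 7978051487$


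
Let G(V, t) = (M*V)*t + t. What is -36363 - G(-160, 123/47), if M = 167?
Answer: 1577376/47 ≈ 33561.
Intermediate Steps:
G(V, t) = t + 167*V*t (G(V, t) = (167*V)*t + t = 167*V*t + t = t + 167*V*t)
-36363 - G(-160, 123/47) = -36363 - 123/47*(1 + 167*(-160)) = -36363 - 123*(1/47)*(1 - 26720) = -36363 - 123*(-26719)/47 = -36363 - 1*(-3286437/47) = -36363 + 3286437/47 = 1577376/47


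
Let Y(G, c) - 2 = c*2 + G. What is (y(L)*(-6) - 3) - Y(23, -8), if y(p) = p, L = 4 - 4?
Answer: -12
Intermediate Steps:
L = 0
Y(G, c) = 2 + G + 2*c (Y(G, c) = 2 + (c*2 + G) = 2 + (2*c + G) = 2 + (G + 2*c) = 2 + G + 2*c)
(y(L)*(-6) - 3) - Y(23, -8) = (0*(-6) - 3) - (2 + 23 + 2*(-8)) = (0 - 3) - (2 + 23 - 16) = -3 - 1*9 = -3 - 9 = -12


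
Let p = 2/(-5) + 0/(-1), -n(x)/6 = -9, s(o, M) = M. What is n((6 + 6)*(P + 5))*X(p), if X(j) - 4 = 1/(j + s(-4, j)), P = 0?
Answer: 297/2 ≈ 148.50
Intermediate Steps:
n(x) = 54 (n(x) = -6*(-9) = 54)
p = -⅖ (p = 2*(-⅕) + 0*(-1) = -⅖ + 0 = -⅖ ≈ -0.40000)
X(j) = 4 + 1/(2*j) (X(j) = 4 + 1/(j + j) = 4 + 1/(2*j))
n((6 + 6)*(P + 5))*X(p) = 54*(4 + 1/(2*(-⅖))) = 54*(4 + (½)*(-5/2)) = 54*(4 - 5/4) = 54*(11/4) = 297/2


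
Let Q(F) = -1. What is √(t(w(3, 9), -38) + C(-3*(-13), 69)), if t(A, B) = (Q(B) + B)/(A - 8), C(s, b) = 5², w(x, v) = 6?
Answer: √178/2 ≈ 6.6708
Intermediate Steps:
C(s, b) = 25
t(A, B) = (-1 + B)/(-8 + A) (t(A, B) = (-1 + B)/(A - 8) = (-1 + B)/(-8 + A))
√(t(w(3, 9), -38) + C(-3*(-13), 69)) = √((-1 - 38)/(-8 + 6) + 25) = √(-39/(-2) + 25) = √(-½*(-39) + 25) = √(39/2 + 25) = √(89/2) = √178/2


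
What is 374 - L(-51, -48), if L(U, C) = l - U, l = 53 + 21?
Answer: 249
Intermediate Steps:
l = 74
L(U, C) = 74 - U
374 - L(-51, -48) = 374 - (74 - 1*(-51)) = 374 - (74 + 51) = 374 - 1*125 = 374 - 125 = 249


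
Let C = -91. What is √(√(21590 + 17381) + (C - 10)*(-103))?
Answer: √(10403 + √38971) ≈ 102.96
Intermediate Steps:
√(√(21590 + 17381) + (C - 10)*(-103)) = √(√(21590 + 17381) + (-91 - 10)*(-103)) = √(√38971 - 101*(-103)) = √(√38971 + 10403) = √(10403 + √38971)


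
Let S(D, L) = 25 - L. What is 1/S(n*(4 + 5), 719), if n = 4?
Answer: -1/694 ≈ -0.0014409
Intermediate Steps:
1/S(n*(4 + 5), 719) = 1/(25 - 1*719) = 1/(25 - 719) = 1/(-694) = -1/694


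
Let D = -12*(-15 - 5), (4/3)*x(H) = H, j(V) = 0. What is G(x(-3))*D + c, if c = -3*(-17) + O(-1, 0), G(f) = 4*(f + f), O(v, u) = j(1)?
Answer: -4269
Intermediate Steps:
O(v, u) = 0
x(H) = 3*H/4
G(f) = 8*f (G(f) = 4*(2*f) = 8*f)
c = 51 (c = -3*(-17) + 0 = 51 + 0 = 51)
D = 240 (D = -12*(-20) = 240)
G(x(-3))*D + c = (8*((¾)*(-3)))*240 + 51 = (8*(-9/4))*240 + 51 = -18*240 + 51 = -4320 + 51 = -4269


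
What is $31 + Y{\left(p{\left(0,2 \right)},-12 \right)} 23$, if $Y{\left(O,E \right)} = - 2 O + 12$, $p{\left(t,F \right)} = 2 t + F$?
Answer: $215$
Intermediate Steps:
$p{\left(t,F \right)} = F + 2 t$
$Y{\left(O,E \right)} = 12 - 2 O$
$31 + Y{\left(p{\left(0,2 \right)},-12 \right)} 23 = 31 + \left(12 - 2 \left(2 + 2 \cdot 0\right)\right) 23 = 31 + \left(12 - 2 \left(2 + 0\right)\right) 23 = 31 + \left(12 - 4\right) 23 = 31 + 8 \cdot 23 = 31 + 184 = 215$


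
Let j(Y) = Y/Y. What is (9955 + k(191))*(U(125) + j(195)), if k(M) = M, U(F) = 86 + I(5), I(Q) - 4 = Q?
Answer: 974016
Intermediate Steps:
I(Q) = 4 + Q
j(Y) = 1
U(F) = 95 (U(F) = 86 + (4 + 5) = 86 + 9 = 95)
(9955 + k(191))*(U(125) + j(195)) = (9955 + 191)*(95 + 1) = 10146*96 = 974016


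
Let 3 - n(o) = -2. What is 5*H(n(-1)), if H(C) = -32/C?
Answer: -32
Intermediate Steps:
n(o) = 5 (n(o) = 3 - 1*(-2) = 3 + 2 = 5)
5*H(n(-1)) = 5*(-32/5) = -32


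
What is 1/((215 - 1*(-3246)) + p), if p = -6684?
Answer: -1/3223 ≈ -0.00031027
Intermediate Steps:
1/((215 - 1*(-3246)) + p) = 1/((215 - 1*(-3246)) - 6684) = 1/((215 + 3246) - 6684) = 1/(3461 - 6684) = 1/(-3223) = -1/3223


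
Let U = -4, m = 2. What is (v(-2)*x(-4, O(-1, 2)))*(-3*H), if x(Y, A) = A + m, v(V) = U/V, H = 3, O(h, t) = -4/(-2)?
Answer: -72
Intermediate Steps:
O(h, t) = 2 (O(h, t) = -4*(-½) = 2)
v(V) = -4/V
x(Y, A) = 2 + A (x(Y, A) = A + 2 = 2 + A)
(v(-2)*x(-4, O(-1, 2)))*(-3*H) = ((-4/(-2))*(2 + 2))*(-3*3) = (-4*(-½)*4)*(-9) = (2*4)*(-9) = 8*(-9) = -72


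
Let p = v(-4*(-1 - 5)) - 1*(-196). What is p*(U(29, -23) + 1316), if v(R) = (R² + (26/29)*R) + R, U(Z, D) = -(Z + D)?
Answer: 31057480/29 ≈ 1.0709e+6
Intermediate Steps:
U(Z, D) = -D - Z (U(Z, D) = -(D + Z) = -D - Z)
v(R) = R² + 55*R/29 (v(R) = (R² + (26*(1/29))*R) + R = (R² + 26*R/29) + R = R² + 55*R/29)
p = 23708/29 (p = (-4*(-1 - 5))*(55 + 29*(-4*(-1 - 5)))/29 - 1*(-196) = (-4*(-6))*(55 + 29*(-4*(-6)))/29 + 196 = (1/29)*24*(55 + 29*24) + 196 = (1/29)*24*(55 + 696) + 196 = (1/29)*24*751 + 196 = 18024/29 + 196 = 23708/29 ≈ 817.52)
p*(U(29, -23) + 1316) = 23708*((-1*(-23) - 1*29) + 1316)/29 = 23708*((23 - 29) + 1316)/29 = 23708*(-6 + 1316)/29 = (23708/29)*1310 = 31057480/29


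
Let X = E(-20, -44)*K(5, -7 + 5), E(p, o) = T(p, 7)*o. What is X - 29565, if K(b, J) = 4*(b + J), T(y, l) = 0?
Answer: -29565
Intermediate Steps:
E(p, o) = 0 (E(p, o) = 0*o = 0)
K(b, J) = 4*J + 4*b (K(b, J) = 4*(J + b) = 4*J + 4*b)
X = 0 (X = 0*(4*(-7 + 5) + 4*5) = 0*(4*(-2) + 20) = 0*(-8 + 20) = 0*12 = 0)
X - 29565 = 0 - 29565 = -29565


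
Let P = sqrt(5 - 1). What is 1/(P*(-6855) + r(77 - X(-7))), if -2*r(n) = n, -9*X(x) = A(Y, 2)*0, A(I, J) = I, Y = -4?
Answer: -2/27497 ≈ -7.2735e-5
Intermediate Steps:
P = 2 (P = sqrt(4) = 2)
X(x) = 0 (X(x) = -(-4)*0/9 = -1/9*0 = 0)
r(n) = -n/2
1/(P*(-6855) + r(77 - X(-7))) = 1/(2*(-6855) - (77 - 1*0)/2) = 1/(-13710 - (77 + 0)/2) = 1/(-13710 - 1/2*77) = 1/(-13710 - 77/2) = 1/(-27497/2) = -2/27497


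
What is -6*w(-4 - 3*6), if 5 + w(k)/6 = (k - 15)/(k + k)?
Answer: 1647/11 ≈ 149.73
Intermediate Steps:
w(k) = -30 + 3*(-15 + k)/k (w(k) = -30 + 6*((k - 15)/(k + k)) = -30 + 6*((-15 + k)/((2*k))) = -30 + 6*((-15 + k)*(1/(2*k))) = -30 + 6*((-15 + k)/(2*k)) = -30 + 3*(-15 + k)/k)
-6*w(-4 - 3*6) = -6*(-27 - 45/(-4 - 3*6)) = -6*(-27 - 45/(-4 - 18)) = -6*(-27 - 45/(-22)) = -6*(-27 - 45*(-1/22)) = -6*(-27 + 45/22) = -6*(-549/22) = 1647/11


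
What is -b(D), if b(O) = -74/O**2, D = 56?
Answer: 37/1568 ≈ 0.023597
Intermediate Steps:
b(O) = -74/O**2
-b(D) = -(-74)/56**2 = -(-74)/3136 = -1*(-37/1568) = 37/1568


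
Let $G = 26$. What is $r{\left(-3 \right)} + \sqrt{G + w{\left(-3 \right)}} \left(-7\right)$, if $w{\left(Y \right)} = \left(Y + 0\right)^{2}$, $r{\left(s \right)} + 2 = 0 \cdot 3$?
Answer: $-2 - 7 \sqrt{35} \approx -43.413$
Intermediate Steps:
$r{\left(s \right)} = -2$ ($r{\left(s \right)} = -2 + 0 \cdot 3 = -2 + 0 = -2$)
$w{\left(Y \right)} = Y^{2}$
$r{\left(-3 \right)} + \sqrt{G + w{\left(-3 \right)}} \left(-7\right) = -2 + \sqrt{26 + \left(-3\right)^{2}} \left(-7\right) = -2 + \sqrt{26 + 9} \left(-7\right) = -2 + \sqrt{35} \left(-7\right) = -2 - 7 \sqrt{35}$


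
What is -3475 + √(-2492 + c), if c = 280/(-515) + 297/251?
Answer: -3475 + 17*I*√5761832257/25853 ≈ -3475.0 + 49.914*I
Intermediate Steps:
c = 16535/25853 (c = 280*(-1/515) + 297*(1/251) = -56/103 + 297/251 = 16535/25853 ≈ 0.63958)
-3475 + √(-2492 + c) = -3475 + √(-2492 + 16535/25853) = -3475 + √(-64409141/25853) = -3475 + 17*I*√5761832257/25853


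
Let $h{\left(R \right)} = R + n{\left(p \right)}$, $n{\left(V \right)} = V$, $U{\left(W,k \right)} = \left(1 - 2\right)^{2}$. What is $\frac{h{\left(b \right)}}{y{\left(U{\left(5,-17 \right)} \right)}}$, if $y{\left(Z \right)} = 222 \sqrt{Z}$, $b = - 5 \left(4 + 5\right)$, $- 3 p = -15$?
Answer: $- \frac{20}{111} \approx -0.18018$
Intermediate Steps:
$p = 5$ ($p = \left(- \frac{1}{3}\right) \left(-15\right) = 5$)
$U{\left(W,k \right)} = 1$ ($U{\left(W,k \right)} = \left(-1\right)^{2} = 1$)
$b = -45$ ($b = \left(-5\right) 9 = -45$)
$h{\left(R \right)} = 5 + R$ ($h{\left(R \right)} = R + 5 = 5 + R$)
$\frac{h{\left(b \right)}}{y{\left(U{\left(5,-17 \right)} \right)}} = \frac{5 - 45}{222 \sqrt{1}} = - \frac{40}{222 \cdot 1} = - \frac{40}{222} = \left(-40\right) \frac{1}{222} = - \frac{20}{111}$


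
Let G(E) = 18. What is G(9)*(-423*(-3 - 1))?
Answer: 30456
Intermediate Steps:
G(9)*(-423*(-3 - 1)) = 18*(-423*(-3 - 1)) = 18*(-423*(-4)) = 18*1692 = 30456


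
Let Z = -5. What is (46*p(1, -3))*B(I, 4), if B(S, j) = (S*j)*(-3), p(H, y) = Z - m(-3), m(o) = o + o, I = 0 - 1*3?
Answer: 1656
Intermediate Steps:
I = -3 (I = 0 - 3 = -3)
m(o) = 2*o
p(H, y) = 1 (p(H, y) = -5 - 2*(-3) = -5 - 1*(-6) = -5 + 6 = 1)
B(S, j) = -3*S*j
(46*p(1, -3))*B(I, 4) = (46*1)*(-3*(-3)*4) = 46*36 = 1656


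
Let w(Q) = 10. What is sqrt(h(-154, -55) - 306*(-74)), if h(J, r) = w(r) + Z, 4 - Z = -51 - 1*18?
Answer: sqrt(22727) ≈ 150.75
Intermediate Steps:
Z = 73 (Z = 4 - (-51 - 1*18) = 4 - (-51 - 18) = 4 - 1*(-69) = 4 + 69 = 73)
h(J, r) = 83 (h(J, r) = 10 + 73 = 83)
sqrt(h(-154, -55) - 306*(-74)) = sqrt(83 - 306*(-74)) = sqrt(83 + 22644) = sqrt(22727)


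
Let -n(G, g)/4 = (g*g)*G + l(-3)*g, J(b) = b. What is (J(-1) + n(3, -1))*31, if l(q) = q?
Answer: -775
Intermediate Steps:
n(G, g) = 12*g - 4*G*g² (n(G, g) = -4*((g*g)*G - 3*g) = -4*(g²*G - 3*g) = -4*(G*g² - 3*g) = -4*(-3*g + G*g²) = 12*g - 4*G*g²)
(J(-1) + n(3, -1))*31 = (-1 + 4*(-1)*(3 - 1*3*(-1)))*31 = (-1 + 4*(-1)*(3 + 3))*31 = (-1 + 4*(-1)*6)*31 = (-1 - 24)*31 = -25*31 = -775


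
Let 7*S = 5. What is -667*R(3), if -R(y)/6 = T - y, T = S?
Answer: -64032/7 ≈ -9147.4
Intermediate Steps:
S = 5/7 (S = (⅐)*5 = 5/7 ≈ 0.71429)
T = 5/7 ≈ 0.71429
R(y) = -30/7 + 6*y (R(y) = -6*(5/7 - y) = -30/7 + 6*y)
-667*R(3) = -667*(-30/7 + 6*3) = -667*(-30/7 + 18) = -667*96/7 = -64032/7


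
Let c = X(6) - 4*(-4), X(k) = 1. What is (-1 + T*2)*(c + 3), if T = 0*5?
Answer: -20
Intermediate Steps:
T = 0
c = 17 (c = 1 - 4*(-4) = 1 - 1*(-16) = 1 + 16 = 17)
(-1 + T*2)*(c + 3) = (-1 + 0*2)*(17 + 3) = (-1 + 0)*20 = -1*20 = -20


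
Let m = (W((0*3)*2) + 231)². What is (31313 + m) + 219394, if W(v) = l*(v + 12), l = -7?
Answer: 272316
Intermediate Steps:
W(v) = -84 - 7*v (W(v) = -7*(v + 12) = -7*(12 + v) = -84 - 7*v)
m = 21609 (m = ((-84 - 7*0*3*2) + 231)² = ((-84 - 0*2) + 231)² = ((-84 - 7*0) + 231)² = ((-84 + 0) + 231)² = (-84 + 231)² = 147² = 21609)
(31313 + m) + 219394 = (31313 + 21609) + 219394 = 52922 + 219394 = 272316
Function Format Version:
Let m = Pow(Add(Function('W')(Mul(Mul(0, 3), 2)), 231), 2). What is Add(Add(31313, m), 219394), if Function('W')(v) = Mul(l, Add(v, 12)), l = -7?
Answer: 272316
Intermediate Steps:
Function('W')(v) = Add(-84, Mul(-7, v)) (Function('W')(v) = Mul(-7, Add(v, 12)) = Mul(-7, Add(12, v)) = Add(-84, Mul(-7, v)))
m = 21609 (m = Pow(Add(Add(-84, Mul(-7, Mul(Mul(0, 3), 2))), 231), 2) = Pow(Add(Add(-84, Mul(-7, Mul(0, 2))), 231), 2) = Pow(Add(Add(-84, Mul(-7, 0)), 231), 2) = Pow(Add(Add(-84, 0), 231), 2) = Pow(Add(-84, 231), 2) = Pow(147, 2) = 21609)
Add(Add(31313, m), 219394) = Add(Add(31313, 21609), 219394) = Add(52922, 219394) = 272316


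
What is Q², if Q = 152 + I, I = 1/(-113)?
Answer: 294980625/12769 ≈ 23101.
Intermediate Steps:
I = -1/113 ≈ -0.0088496
Q = 17175/113 (Q = 152 - 1/113 = 17175/113 ≈ 151.99)
Q² = (17175/113)² = 294980625/12769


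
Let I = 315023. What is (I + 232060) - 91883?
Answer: 455200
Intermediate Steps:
(I + 232060) - 91883 = (315023 + 232060) - 91883 = 547083 - 91883 = 455200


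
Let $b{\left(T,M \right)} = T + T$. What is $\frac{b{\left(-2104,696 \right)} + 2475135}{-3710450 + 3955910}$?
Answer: $\frac{2470927}{245460} \approx 10.067$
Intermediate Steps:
$b{\left(T,M \right)} = 2 T$
$\frac{b{\left(-2104,696 \right)} + 2475135}{-3710450 + 3955910} = \frac{2 \left(-2104\right) + 2475135}{-3710450 + 3955910} = \frac{-4208 + 2475135}{245460} = 2470927 \cdot \frac{1}{245460} = \frac{2470927}{245460}$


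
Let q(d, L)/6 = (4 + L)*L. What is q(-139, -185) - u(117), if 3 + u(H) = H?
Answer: 200796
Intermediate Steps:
q(d, L) = 6*L*(4 + L) (q(d, L) = 6*((4 + L)*L) = 6*(L*(4 + L)) = 6*L*(4 + L))
u(H) = -3 + H
q(-139, -185) - u(117) = 6*(-185)*(4 - 185) - (-3 + 117) = 6*(-185)*(-181) - 1*114 = 200910 - 114 = 200796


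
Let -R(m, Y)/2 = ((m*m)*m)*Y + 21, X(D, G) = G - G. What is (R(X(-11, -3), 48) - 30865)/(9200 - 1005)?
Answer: -30907/8195 ≈ -3.7714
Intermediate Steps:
X(D, G) = 0
R(m, Y) = -42 - 2*Y*m³ (R(m, Y) = -2*(((m*m)*m)*Y + 21) = -2*((m²*m)*Y + 21) = -2*(m³*Y + 21) = -2*(Y*m³ + 21) = -2*(21 + Y*m³) = -42 - 2*Y*m³)
(R(X(-11, -3), 48) - 30865)/(9200 - 1005) = ((-42 - 2*48*0³) - 30865)/(9200 - 1005) = ((-42 - 2*48*0) - 30865)/8195 = ((-42 + 0) - 30865)*(1/8195) = (-42 - 30865)*(1/8195) = -30907*1/8195 = -30907/8195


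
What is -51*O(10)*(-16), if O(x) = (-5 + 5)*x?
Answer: 0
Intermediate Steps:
O(x) = 0 (O(x) = 0*x = 0)
-51*O(10)*(-16) = -51*0*(-16) = 0*(-16) = 0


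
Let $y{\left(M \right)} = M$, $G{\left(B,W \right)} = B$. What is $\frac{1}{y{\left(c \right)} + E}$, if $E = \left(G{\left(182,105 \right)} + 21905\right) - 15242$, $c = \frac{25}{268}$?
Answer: $\frac{268}{1834485} \approx 0.00014609$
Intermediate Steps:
$c = \frac{25}{268}$ ($c = 25 \cdot \frac{1}{268} = \frac{25}{268} \approx 0.093284$)
$E = 6845$ ($E = \left(182 + 21905\right) - 15242 = 22087 - 15242 = 6845$)
$\frac{1}{y{\left(c \right)} + E} = \frac{1}{\frac{25}{268} + 6845} = \frac{1}{\frac{1834485}{268}} = \frac{268}{1834485}$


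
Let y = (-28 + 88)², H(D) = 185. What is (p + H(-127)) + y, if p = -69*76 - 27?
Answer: -1486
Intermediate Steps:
y = 3600 (y = 60² = 3600)
p = -5271 (p = -5244 - 27 = -5271)
(p + H(-127)) + y = (-5271 + 185) + 3600 = -5086 + 3600 = -1486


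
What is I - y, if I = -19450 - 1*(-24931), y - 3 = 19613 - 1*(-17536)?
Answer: -31671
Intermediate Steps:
y = 37152 (y = 3 + (19613 - 1*(-17536)) = 3 + (19613 + 17536) = 3 + 37149 = 37152)
I = 5481 (I = -19450 + 24931 = 5481)
I - y = 5481 - 1*37152 = 5481 - 37152 = -31671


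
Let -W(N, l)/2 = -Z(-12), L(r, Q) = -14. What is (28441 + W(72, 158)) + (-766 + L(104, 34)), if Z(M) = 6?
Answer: 27673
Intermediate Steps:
W(N, l) = 12 (W(N, l) = -(-2)*6 = -2*(-6) = 12)
(28441 + W(72, 158)) + (-766 + L(104, 34)) = (28441 + 12) + (-766 - 14) = 28453 - 780 = 27673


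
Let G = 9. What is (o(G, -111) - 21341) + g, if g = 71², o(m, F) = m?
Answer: -16291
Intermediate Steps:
g = 5041
(o(G, -111) - 21341) + g = (9 - 21341) + 5041 = -21332 + 5041 = -16291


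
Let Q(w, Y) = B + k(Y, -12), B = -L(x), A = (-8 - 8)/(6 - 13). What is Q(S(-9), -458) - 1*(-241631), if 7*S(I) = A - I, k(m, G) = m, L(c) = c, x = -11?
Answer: 241184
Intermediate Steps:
A = 16/7 (A = -16/(-7) = -16*(-1/7) = 16/7 ≈ 2.2857)
B = 11 (B = -1*(-11) = 11)
S(I) = 16/49 - I/7 (S(I) = (16/7 - I)/7 = 16/49 - I/7)
Q(w, Y) = 11 + Y
Q(S(-9), -458) - 1*(-241631) = (11 - 458) - 1*(-241631) = -447 + 241631 = 241184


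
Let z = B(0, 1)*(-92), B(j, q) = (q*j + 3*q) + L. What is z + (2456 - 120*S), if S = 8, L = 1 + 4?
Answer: 760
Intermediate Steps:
L = 5
B(j, q) = 5 + 3*q + j*q (B(j, q) = (q*j + 3*q) + 5 = (j*q + 3*q) + 5 = (3*q + j*q) + 5 = 5 + 3*q + j*q)
z = -736 (z = (5 + 3*1 + 0*1)*(-92) = (5 + 3 + 0)*(-92) = 8*(-92) = -736)
z + (2456 - 120*S) = -736 + (2456 - 120*8) = -736 + (2456 - 960) = -736 + 1496 = 760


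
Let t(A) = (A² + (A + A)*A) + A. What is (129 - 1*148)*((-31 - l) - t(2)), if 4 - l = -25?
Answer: 1406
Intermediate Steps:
l = 29 (l = 4 - 1*(-25) = 4 + 25 = 29)
t(A) = A + 3*A² (t(A) = (A² + (2*A)*A) + A = (A² + 2*A²) + A = 3*A² + A = A + 3*A²)
(129 - 1*148)*((-31 - l) - t(2)) = (129 - 1*148)*((-31 - 1*29) - 2*(1 + 3*2)) = (129 - 148)*((-31 - 29) - 2*(1 + 6)) = -19*(-60 - 2*7) = -19*(-60 - 1*14) = -19*(-60 - 14) = -19*(-74) = 1406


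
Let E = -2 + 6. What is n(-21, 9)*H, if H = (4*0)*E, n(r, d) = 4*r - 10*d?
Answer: 0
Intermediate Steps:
E = 4
n(r, d) = -10*d + 4*r
H = 0 (H = (4*0)*4 = 0*4 = 0)
n(-21, 9)*H = (-10*9 + 4*(-21))*0 = (-90 - 84)*0 = -174*0 = 0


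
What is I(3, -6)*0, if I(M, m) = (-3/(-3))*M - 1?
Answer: 0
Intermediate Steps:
I(M, m) = -1 + M (I(M, m) = (-3*(-⅓))*M - 1 = 1*M - 1 = M - 1 = -1 + M)
I(3, -6)*0 = (-1 + 3)*0 = 2*0 = 0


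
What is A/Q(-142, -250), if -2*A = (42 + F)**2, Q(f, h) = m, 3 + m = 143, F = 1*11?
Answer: -2809/280 ≈ -10.032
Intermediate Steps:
F = 11
m = 140 (m = -3 + 143 = 140)
Q(f, h) = 140
A = -2809/2 (A = -(42 + 11)**2/2 = -1/2*53**2 = -1/2*2809 = -2809/2 ≈ -1404.5)
A/Q(-142, -250) = -2809/2/140 = -2809/2*1/140 = -2809/280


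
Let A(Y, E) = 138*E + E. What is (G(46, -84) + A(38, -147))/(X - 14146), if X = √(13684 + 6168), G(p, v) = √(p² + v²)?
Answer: 48174203/33348244 - 7073*√2293/50022366 - √11380159/50022366 + 6811*√4963/33348244 ≈ 1.4521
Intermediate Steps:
X = 2*√4963 (X = √19852 = 2*√4963 ≈ 140.90)
A(Y, E) = 139*E
(G(46, -84) + A(38, -147))/(X - 14146) = (√(46² + (-84)²) + 139*(-147))/(2*√4963 - 14146) = (√(2116 + 7056) - 20433)/(-14146 + 2*√4963) = (√9172 - 20433)/(-14146 + 2*√4963) = (2*√2293 - 20433)/(-14146 + 2*√4963) = (-20433 + 2*√2293)/(-14146 + 2*√4963)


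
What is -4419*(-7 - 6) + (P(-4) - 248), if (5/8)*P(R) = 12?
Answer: 286091/5 ≈ 57218.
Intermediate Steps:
P(R) = 96/5 (P(R) = (8/5)*12 = 96/5)
-4419*(-7 - 6) + (P(-4) - 248) = -4419*(-7 - 6) + (96/5 - 248) = -4419*(-13) - 1144/5 = -491*(-117) - 1144/5 = 57447 - 1144/5 = 286091/5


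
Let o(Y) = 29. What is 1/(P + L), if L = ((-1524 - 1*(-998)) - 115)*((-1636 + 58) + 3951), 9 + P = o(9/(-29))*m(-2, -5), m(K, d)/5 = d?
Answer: -1/1521827 ≈ -6.5710e-7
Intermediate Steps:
m(K, d) = 5*d
P = -734 (P = -9 + 29*(5*(-5)) = -9 + 29*(-25) = -9 - 725 = -734)
L = -1521093 (L = ((-1524 + 998) - 115)*(-1578 + 3951) = (-526 - 115)*2373 = -641*2373 = -1521093)
1/(P + L) = 1/(-734 - 1521093) = 1/(-1521827) = -1/1521827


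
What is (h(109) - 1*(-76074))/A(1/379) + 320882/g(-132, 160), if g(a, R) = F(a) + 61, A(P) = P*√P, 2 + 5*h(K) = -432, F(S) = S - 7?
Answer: -160441/39 + 143995744*√379/5 ≈ 5.6066e+8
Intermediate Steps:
F(S) = -7 + S
h(K) = -434/5 (h(K) = -⅖ + (⅕)*(-432) = -⅖ - 432/5 = -434/5)
A(P) = P^(3/2)
g(a, R) = 54 + a (g(a, R) = (-7 + a) + 61 = 54 + a)
(h(109) - 1*(-76074))/A(1/379) + 320882/g(-132, 160) = (-434/5 - 1*(-76074))/((1/379)^(3/2)) + 320882/(54 - 132) = (-434/5 + 76074)/((1/379)^(3/2)) + 320882/(-78) = 379936/(5*((√379/143641))) + 320882*(-1/78) = 379936*(379*√379)/5 - 160441/39 = 143995744*√379/5 - 160441/39 = -160441/39 + 143995744*√379/5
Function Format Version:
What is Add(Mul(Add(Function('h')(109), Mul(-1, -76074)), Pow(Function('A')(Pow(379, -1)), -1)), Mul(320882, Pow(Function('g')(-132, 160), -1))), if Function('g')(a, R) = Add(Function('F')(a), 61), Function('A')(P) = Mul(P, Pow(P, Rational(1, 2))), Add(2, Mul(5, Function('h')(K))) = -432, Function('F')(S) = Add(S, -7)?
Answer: Add(Rational(-160441, 39), Mul(Rational(143995744, 5), Pow(379, Rational(1, 2)))) ≈ 5.6066e+8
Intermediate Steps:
Function('F')(S) = Add(-7, S)
Function('h')(K) = Rational(-434, 5) (Function('h')(K) = Add(Rational(-2, 5), Mul(Rational(1, 5), -432)) = Add(Rational(-2, 5), Rational(-432, 5)) = Rational(-434, 5))
Function('A')(P) = Pow(P, Rational(3, 2))
Function('g')(a, R) = Add(54, a) (Function('g')(a, R) = Add(Add(-7, a), 61) = Add(54, a))
Add(Mul(Add(Function('h')(109), Mul(-1, -76074)), Pow(Function('A')(Pow(379, -1)), -1)), Mul(320882, Pow(Function('g')(-132, 160), -1))) = Add(Mul(Add(Rational(-434, 5), Mul(-1, -76074)), Pow(Pow(Pow(379, -1), Rational(3, 2)), -1)), Mul(320882, Pow(Add(54, -132), -1))) = Add(Mul(Add(Rational(-434, 5), 76074), Pow(Pow(Rational(1, 379), Rational(3, 2)), -1)), Mul(320882, Pow(-78, -1))) = Add(Mul(Rational(379936, 5), Pow(Mul(Rational(1, 143641), Pow(379, Rational(1, 2))), -1)), Mul(320882, Rational(-1, 78))) = Add(Mul(Rational(379936, 5), Mul(379, Pow(379, Rational(1, 2)))), Rational(-160441, 39)) = Add(Mul(Rational(143995744, 5), Pow(379, Rational(1, 2))), Rational(-160441, 39)) = Add(Rational(-160441, 39), Mul(Rational(143995744, 5), Pow(379, Rational(1, 2))))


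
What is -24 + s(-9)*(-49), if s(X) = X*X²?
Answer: 35697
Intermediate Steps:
s(X) = X³
-24 + s(-9)*(-49) = -24 + (-9)³*(-49) = -24 - 729*(-49) = -24 + 35721 = 35697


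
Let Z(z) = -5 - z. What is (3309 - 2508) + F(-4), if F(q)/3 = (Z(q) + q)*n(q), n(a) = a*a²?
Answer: 1761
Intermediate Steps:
n(a) = a³
F(q) = -15*q³ (F(q) = 3*(((-5 - q) + q)*q³) = 3*(-5*q³) = -15*q³)
(3309 - 2508) + F(-4) = (3309 - 2508) - 15*(-4)³ = 801 - 15*(-64) = 801 + 960 = 1761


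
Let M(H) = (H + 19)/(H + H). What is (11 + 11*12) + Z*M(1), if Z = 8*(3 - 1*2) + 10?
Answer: 323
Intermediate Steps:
M(H) = (19 + H)/(2*H) (M(H) = (19 + H)/((2*H)) = (19 + H)*(1/(2*H)) = (19 + H)/(2*H))
Z = 18 (Z = 8*(3 - 2) + 10 = 8*1 + 10 = 8 + 10 = 18)
(11 + 11*12) + Z*M(1) = (11 + 11*12) + 18*((½)*(19 + 1)/1) = (11 + 132) + 18*((½)*1*20) = 143 + 18*10 = 143 + 180 = 323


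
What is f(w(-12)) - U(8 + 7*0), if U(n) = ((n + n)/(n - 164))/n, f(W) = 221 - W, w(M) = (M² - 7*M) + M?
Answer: 391/78 ≈ 5.0128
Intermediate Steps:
w(M) = M² - 6*M
U(n) = 2/(-164 + n) (U(n) = ((2*n)/(-164 + n))/n = (2*n/(-164 + n))/n = 2/(-164 + n))
f(w(-12)) - U(8 + 7*0) = (221 - (-12)*(-6 - 12)) - 2/(-164 + (8 + 7*0)) = (221 - (-12)*(-18)) - 2/(-164 + (8 + 0)) = (221 - 1*216) - 2/(-164 + 8) = (221 - 216) - 2/(-156) = 5 - 2*(-1)/156 = 5 - 1*(-1/78) = 5 + 1/78 = 391/78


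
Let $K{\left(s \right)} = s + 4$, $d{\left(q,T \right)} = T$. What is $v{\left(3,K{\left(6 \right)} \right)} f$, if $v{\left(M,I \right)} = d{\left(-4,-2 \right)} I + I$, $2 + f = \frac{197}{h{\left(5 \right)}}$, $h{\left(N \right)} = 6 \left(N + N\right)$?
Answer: $- \frac{77}{6} \approx -12.833$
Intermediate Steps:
$K{\left(s \right)} = 4 + s$
$h{\left(N \right)} = 12 N$ ($h{\left(N \right)} = 6 \cdot 2 N = 12 N$)
$f = \frac{77}{60}$ ($f = -2 + \frac{197}{12 \cdot 5} = -2 + \frac{197}{60} = \frac{77}{60} \approx 1.2833$)
$v{\left(M,I \right)} = - I$ ($v{\left(M,I \right)} = - 2 I + I = - I$)
$v{\left(3,K{\left(6 \right)} \right)} f = - (4 + 6) \frac{77}{60} = \left(-1\right) 10 \cdot \frac{77}{60} = \left(-10\right) \frac{77}{60} = - \frac{77}{6}$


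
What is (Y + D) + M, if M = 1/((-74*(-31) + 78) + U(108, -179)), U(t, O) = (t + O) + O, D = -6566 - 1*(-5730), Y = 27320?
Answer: 56199049/2122 ≈ 26484.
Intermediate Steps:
D = -836 (D = -6566 + 5730 = -836)
U(t, O) = t + 2*O (U(t, O) = (O + t) + O = t + 2*O)
M = 1/2122 (M = 1/((-74*(-31) + 78) + (108 + 2*(-179))) = 1/((2294 + 78) + (108 - 358)) = 1/(2372 - 250) = 1/2122 ≈ 0.00047125)
(Y + D) + M = (27320 - 836) + 1/2122 = 26484 + 1/2122 = 56199049/2122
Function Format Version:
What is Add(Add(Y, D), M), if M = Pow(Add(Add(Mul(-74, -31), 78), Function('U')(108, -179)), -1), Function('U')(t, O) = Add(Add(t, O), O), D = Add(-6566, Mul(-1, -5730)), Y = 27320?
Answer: Rational(56199049, 2122) ≈ 26484.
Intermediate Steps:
D = -836 (D = Add(-6566, 5730) = -836)
Function('U')(t, O) = Add(t, Mul(2, O)) (Function('U')(t, O) = Add(Add(O, t), O) = Add(t, Mul(2, O)))
M = Rational(1, 2122) (M = Pow(Add(Add(Mul(-74, -31), 78), Add(108, Mul(2, -179))), -1) = Pow(Add(Add(2294, 78), Add(108, -358)), -1) = Pow(Add(2372, -250), -1) = Pow(2122, -1) = Rational(1, 2122) ≈ 0.00047125)
Add(Add(Y, D), M) = Add(Add(27320, -836), Rational(1, 2122)) = Add(26484, Rational(1, 2122)) = Rational(56199049, 2122)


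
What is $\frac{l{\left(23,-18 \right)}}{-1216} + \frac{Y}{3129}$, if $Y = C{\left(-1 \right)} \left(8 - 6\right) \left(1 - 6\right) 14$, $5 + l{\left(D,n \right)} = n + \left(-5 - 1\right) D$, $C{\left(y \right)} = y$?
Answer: $\frac{96287}{543552} \approx 0.17714$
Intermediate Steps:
$l{\left(D,n \right)} = -5 + n - 6 D$ ($l{\left(D,n \right)} = -5 + \left(n + \left(-5 - 1\right) D\right) = -5 - \left(- n + 6 D\right) = -5 + n - 6 D$)
$Y = 140$ ($Y = - \left(8 - 6\right) \left(1 - 6\right) 14 = - 2 \left(-5\right) 14 = \left(-1\right) \left(-10\right) 14 = 10 \cdot 14 = 140$)
$\frac{l{\left(23,-18 \right)}}{-1216} + \frac{Y}{3129} = \frac{-5 - 18 - 138}{-1216} + \frac{140}{3129} = \left(-5 - 18 - 138\right) \left(- \frac{1}{1216}\right) + 140 \cdot \frac{1}{3129} = \left(-161\right) \left(- \frac{1}{1216}\right) + \frac{20}{447} = \frac{161}{1216} + \frac{20}{447} = \frac{96287}{543552}$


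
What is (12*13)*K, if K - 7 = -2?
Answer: 780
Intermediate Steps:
K = 5 (K = 7 - 2 = 5)
(12*13)*K = (12*13)*5 = 156*5 = 780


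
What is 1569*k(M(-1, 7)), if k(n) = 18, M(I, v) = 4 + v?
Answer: 28242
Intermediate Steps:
1569*k(M(-1, 7)) = 1569*18 = 28242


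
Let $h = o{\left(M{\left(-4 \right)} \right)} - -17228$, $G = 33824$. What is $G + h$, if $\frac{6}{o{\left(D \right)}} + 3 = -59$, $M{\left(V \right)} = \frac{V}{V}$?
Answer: $\frac{1582609}{31} \approx 51052.0$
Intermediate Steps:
$M{\left(V \right)} = 1$
$o{\left(D \right)} = - \frac{3}{31}$ ($o{\left(D \right)} = \frac{6}{-3 - 59} = \frac{6}{-62} = 6 \left(- \frac{1}{62}\right) = - \frac{3}{31}$)
$h = \frac{534065}{31}$ ($h = - \frac{3}{31} - -17228 = - \frac{3}{31} + 17228 = \frac{534065}{31} \approx 17228.0$)
$G + h = 33824 + \frac{534065}{31} = \frac{1582609}{31}$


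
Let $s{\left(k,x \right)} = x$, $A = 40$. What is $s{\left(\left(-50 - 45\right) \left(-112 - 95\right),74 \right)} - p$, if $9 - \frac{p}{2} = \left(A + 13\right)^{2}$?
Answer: $5674$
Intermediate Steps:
$p = -5600$ ($p = 18 - 2 \left(40 + 13\right)^{2} = 18 - 2 \cdot 53^{2} = 18 - 5618 = -5600$)
$s{\left(\left(-50 - 45\right) \left(-112 - 95\right),74 \right)} - p = 74 - -5600 = 74 + 5600 = 5674$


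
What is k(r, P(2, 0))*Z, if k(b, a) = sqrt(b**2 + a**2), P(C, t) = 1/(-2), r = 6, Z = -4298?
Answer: -2149*sqrt(145) ≈ -25877.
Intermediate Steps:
P(C, t) = -1/2
k(b, a) = sqrt(a**2 + b**2)
k(r, P(2, 0))*Z = sqrt((-1/2)**2 + 6**2)*(-4298) = sqrt(1/4 + 36)*(-4298) = sqrt(145/4)*(-4298) = (sqrt(145)/2)*(-4298) = -2149*sqrt(145)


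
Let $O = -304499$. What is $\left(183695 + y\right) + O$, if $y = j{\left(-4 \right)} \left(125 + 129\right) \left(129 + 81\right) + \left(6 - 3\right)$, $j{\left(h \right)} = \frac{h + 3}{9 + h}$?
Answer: $-131469$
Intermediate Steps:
$j{\left(h \right)} = \frac{3 + h}{9 + h}$
$y = -10665$ ($y = \frac{3 - 4}{9 - 4} \left(125 + 129\right) \left(129 + 81\right) + \left(6 - 3\right) = \frac{1}{5} \left(-1\right) 254 \cdot 210 + 3 = \frac{1}{5} \left(-1\right) 53340 + 3 = \left(- \frac{1}{5}\right) 53340 + 3 = -10668 + 3 = -10665$)
$\left(183695 + y\right) + O = \left(183695 - 10665\right) - 304499 = 173030 - 304499 = -131469$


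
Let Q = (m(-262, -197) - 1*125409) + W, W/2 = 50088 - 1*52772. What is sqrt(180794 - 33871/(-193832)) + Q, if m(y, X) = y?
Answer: -131039 + sqrt(1698147443979382)/96916 ≈ -1.3061e+5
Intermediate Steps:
W = -5368 (W = 2*(50088 - 1*52772) = 2*(50088 - 52772) = 2*(-2684) = -5368)
Q = -131039 (Q = (-262 - 1*125409) - 5368 = (-262 - 125409) - 5368 = -125671 - 5368 = -131039)
sqrt(180794 - 33871/(-193832)) + Q = sqrt(180794 - 33871/(-193832)) - 131039 = sqrt(180794 - 33871*(-1/193832)) - 131039 = sqrt(180794 + 33871/193832) - 131039 = sqrt(35043696479/193832) - 131039 = sqrt(1698147443979382)/96916 - 131039 = -131039 + sqrt(1698147443979382)/96916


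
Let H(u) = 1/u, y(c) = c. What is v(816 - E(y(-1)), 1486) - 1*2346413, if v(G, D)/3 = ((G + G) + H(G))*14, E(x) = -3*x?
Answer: -617370777/271 ≈ -2.2781e+6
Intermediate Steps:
v(G, D) = 42/G + 84*G (v(G, D) = 3*(((G + G) + 1/G)*14) = 3*((2*G + 1/G)*14) = 3*((1/G + 2*G)*14) = 3*(14/G + 28*G) = 42/G + 84*G)
v(816 - E(y(-1)), 1486) - 1*2346413 = (42/(816 - (-3)*(-1)) + 84*(816 - (-3)*(-1))) - 1*2346413 = (42/(816 - 1*3) + 84*(816 - 1*3)) - 2346413 = (42/(816 - 3) + 84*(816 - 3)) - 2346413 = (42/813 + 84*813) - 2346413 = (42*(1/813) + 68292) - 2346413 = (14/271 + 68292) - 2346413 = 18507146/271 - 2346413 = -617370777/271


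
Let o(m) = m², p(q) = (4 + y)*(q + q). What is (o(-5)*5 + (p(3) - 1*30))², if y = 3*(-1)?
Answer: 10201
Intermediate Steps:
y = -3
p(q) = 2*q (p(q) = (4 - 3)*(q + q) = 1*(2*q) = 2*q)
(o(-5)*5 + (p(3) - 1*30))² = ((-5)²*5 + (2*3 - 1*30))² = (25*5 + (6 - 30))² = (125 - 24)² = 101² = 10201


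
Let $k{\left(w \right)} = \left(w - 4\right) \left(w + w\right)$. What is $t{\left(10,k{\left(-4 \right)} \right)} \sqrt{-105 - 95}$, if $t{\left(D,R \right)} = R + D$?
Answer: $740 i \sqrt{2} \approx 1046.5 i$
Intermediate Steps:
$k{\left(w \right)} = 2 w \left(-4 + w\right)$ ($k{\left(w \right)} = \left(-4 + w\right) 2 w = 2 w \left(-4 + w\right)$)
$t{\left(D,R \right)} = D + R$
$t{\left(10,k{\left(-4 \right)} \right)} \sqrt{-105 - 95} = \left(10 + 2 \left(-4\right) \left(-4 - 4\right)\right) \sqrt{-105 - 95} = \left(10 + 2 \left(-4\right) \left(-8\right)\right) \sqrt{-200} = \left(10 + 64\right) 10 i \sqrt{2} = 74 \cdot 10 i \sqrt{2} = 740 i \sqrt{2}$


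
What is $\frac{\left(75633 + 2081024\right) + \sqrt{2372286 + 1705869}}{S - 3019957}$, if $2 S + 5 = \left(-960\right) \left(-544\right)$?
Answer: $- \frac{4313314}{5517679} - \frac{2 \sqrt{4078155}}{5517679} \approx -0.78246$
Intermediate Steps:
$S = \frac{522235}{2}$ ($S = - \frac{5}{2} + \frac{\left(-960\right) \left(-544\right)}{2} = - \frac{5}{2} + \frac{1}{2} \cdot 522240 = - \frac{5}{2} + 261120 = \frac{522235}{2} \approx 2.6112 \cdot 10^{5}$)
$\frac{\left(75633 + 2081024\right) + \sqrt{2372286 + 1705869}}{S - 3019957} = \frac{\left(75633 + 2081024\right) + \sqrt{2372286 + 1705869}}{\frac{522235}{2} - 3019957} = \frac{2156657 + \sqrt{4078155}}{\frac{522235}{2} - 3019957} = \frac{2156657 + \sqrt{4078155}}{- \frac{5517679}{2}} = \left(2156657 + \sqrt{4078155}\right) \left(- \frac{2}{5517679}\right) = - \frac{4313314}{5517679} - \frac{2 \sqrt{4078155}}{5517679}$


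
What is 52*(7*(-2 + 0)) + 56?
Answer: -672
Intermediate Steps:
52*(7*(-2 + 0)) + 56 = 52*(7*(-2)) + 56 = 52*(-14) + 56 = -728 + 56 = -672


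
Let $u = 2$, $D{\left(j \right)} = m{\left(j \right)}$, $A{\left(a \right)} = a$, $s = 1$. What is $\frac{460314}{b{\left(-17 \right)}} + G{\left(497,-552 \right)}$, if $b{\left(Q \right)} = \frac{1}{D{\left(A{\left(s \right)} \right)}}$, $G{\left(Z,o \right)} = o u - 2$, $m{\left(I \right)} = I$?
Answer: $459208$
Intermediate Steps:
$D{\left(j \right)} = j$
$G{\left(Z,o \right)} = -2 + 2 o$ ($G{\left(Z,o \right)} = o 2 - 2 = 2 o - 2 = -2 + 2 o$)
$b{\left(Q \right)} = 1$ ($b{\left(Q \right)} = 1^{-1} = 1$)
$\frac{460314}{b{\left(-17 \right)}} + G{\left(497,-552 \right)} = \frac{460314}{1} + \left(-2 + 2 \left(-552\right)\right) = 460314 \cdot 1 - 1106 = 460314 - 1106 = 459208$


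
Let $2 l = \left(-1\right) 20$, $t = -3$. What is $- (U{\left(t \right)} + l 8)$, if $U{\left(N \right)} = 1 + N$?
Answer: $82$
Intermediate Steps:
$l = -10$ ($l = \frac{\left(-1\right) 20}{2} = \frac{1}{2} \left(-20\right) = -10$)
$- (U{\left(t \right)} + l 8) = - (\left(1 - 3\right) - 80) = - (-2 - 80) = \left(-1\right) \left(-82\right) = 82$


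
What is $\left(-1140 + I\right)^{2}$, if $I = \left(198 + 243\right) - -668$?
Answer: $961$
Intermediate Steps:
$I = 1109$ ($I = 441 + 668 = 1109$)
$\left(-1140 + I\right)^{2} = \left(-1140 + 1109\right)^{2} = \left(-31\right)^{2} = 961$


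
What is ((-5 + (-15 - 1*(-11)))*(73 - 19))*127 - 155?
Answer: -61877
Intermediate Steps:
((-5 + (-15 - 1*(-11)))*(73 - 19))*127 - 155 = ((-5 + (-15 + 11))*54)*127 - 155 = ((-5 - 4)*54)*127 - 155 = -9*54*127 - 155 = -486*127 - 155 = -61722 - 155 = -61877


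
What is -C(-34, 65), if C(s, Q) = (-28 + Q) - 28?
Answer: -9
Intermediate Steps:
C(s, Q) = -56 + Q
-C(-34, 65) = -(-56 + 65) = -1*9 = -9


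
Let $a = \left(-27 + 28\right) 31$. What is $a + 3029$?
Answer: $3060$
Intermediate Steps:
$a = 31$ ($a = 1 \cdot 31 = 31$)
$a + 3029 = 31 + 3029 = 3060$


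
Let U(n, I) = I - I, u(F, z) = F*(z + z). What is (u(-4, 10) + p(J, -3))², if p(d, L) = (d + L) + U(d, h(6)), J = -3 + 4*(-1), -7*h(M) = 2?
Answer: 8100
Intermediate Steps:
h(M) = -2/7 (h(M) = -⅐*2 = -2/7)
J = -7 (J = -3 - 4 = -7)
u(F, z) = 2*F*z (u(F, z) = F*(2*z) = 2*F*z)
U(n, I) = 0
p(d, L) = L + d (p(d, L) = (d + L) + 0 = (L + d) + 0 = L + d)
(u(-4, 10) + p(J, -3))² = (2*(-4)*10 + (-3 - 7))² = (-80 - 10)² = (-90)² = 8100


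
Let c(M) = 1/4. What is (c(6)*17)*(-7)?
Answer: -119/4 ≈ -29.750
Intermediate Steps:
c(M) = ¼
(c(6)*17)*(-7) = ((¼)*17)*(-7) = (17/4)*(-7) = -119/4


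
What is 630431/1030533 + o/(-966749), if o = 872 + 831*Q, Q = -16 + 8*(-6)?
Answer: 94768254445/142323821031 ≈ 0.66586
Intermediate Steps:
Q = -64 (Q = -16 - 48 = -64)
o = -52312 (o = 872 + 831*(-64) = 872 - 53184 = -52312)
630431/1030533 + o/(-966749) = 630431/1030533 - 52312/(-966749) = 630431*(1/1030533) - 52312*(-1/966749) = 630431/1030533 + 52312/966749 = 94768254445/142323821031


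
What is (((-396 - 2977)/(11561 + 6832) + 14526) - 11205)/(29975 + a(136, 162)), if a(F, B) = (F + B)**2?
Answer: 61079780/2184702147 ≈ 0.027958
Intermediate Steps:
a(F, B) = (B + F)**2
(((-396 - 2977)/(11561 + 6832) + 14526) - 11205)/(29975 + a(136, 162)) = (((-396 - 2977)/(11561 + 6832) + 14526) - 11205)/(29975 + (162 + 136)**2) = ((-3373/18393 + 14526) - 11205)/(29975 + 298**2) = ((-3373*1/18393 + 14526) - 11205)/(29975 + 88804) = ((-3373/18393 + 14526) - 11205)/118779 = (267173345/18393 - 11205)*(1/118779) = (61079780/18393)*(1/118779) = 61079780/2184702147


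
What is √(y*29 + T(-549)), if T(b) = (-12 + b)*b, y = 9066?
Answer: √570903 ≈ 755.58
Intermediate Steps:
T(b) = b*(-12 + b)
√(y*29 + T(-549)) = √(9066*29 - 549*(-12 - 549)) = √(262914 - 549*(-561)) = √(262914 + 307989) = √570903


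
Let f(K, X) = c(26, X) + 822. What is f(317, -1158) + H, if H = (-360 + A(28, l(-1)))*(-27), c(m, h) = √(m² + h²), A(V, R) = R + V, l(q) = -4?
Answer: 9894 + 2*√335410 ≈ 11052.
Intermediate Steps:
c(m, h) = √(h² + m²)
f(K, X) = 822 + √(676 + X²) (f(K, X) = √(X² + 26²) + 822 = √(X² + 676) + 822 = √(676 + X²) + 822 = 822 + √(676 + X²))
H = 9072 (H = (-360 + (-4 + 28))*(-27) = (-360 + 24)*(-27) = -336*(-27) = 9072)
f(317, -1158) + H = (822 + √(676 + (-1158)²)) + 9072 = (822 + √(676 + 1340964)) + 9072 = (822 + √1341640) + 9072 = (822 + 2*√335410) + 9072 = 9894 + 2*√335410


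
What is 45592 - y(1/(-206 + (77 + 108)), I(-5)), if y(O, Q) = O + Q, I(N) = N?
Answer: 957538/21 ≈ 45597.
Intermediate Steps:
45592 - y(1/(-206 + (77 + 108)), I(-5)) = 45592 - (1/(-206 + (77 + 108)) - 5) = 45592 - (1/(-206 + 185) - 5) = 45592 - (1/(-21) - 5) = 45592 - (-1/21 - 5) = 45592 - 1*(-106/21) = 45592 + 106/21 = 957538/21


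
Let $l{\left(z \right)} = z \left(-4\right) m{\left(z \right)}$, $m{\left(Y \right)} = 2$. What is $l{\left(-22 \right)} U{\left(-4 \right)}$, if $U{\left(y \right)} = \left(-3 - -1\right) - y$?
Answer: $352$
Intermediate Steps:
$U{\left(y \right)} = -2 - y$ ($U{\left(y \right)} = \left(-3 + 1\right) - y = -2 - y$)
$l{\left(z \right)} = - 8 z$ ($l{\left(z \right)} = z \left(-4\right) 2 = - 4 z 2 = - 8 z$)
$l{\left(-22 \right)} U{\left(-4 \right)} = \left(-8\right) \left(-22\right) \left(-2 - -4\right) = 176 \left(-2 + 4\right) = 176 \cdot 2 = 352$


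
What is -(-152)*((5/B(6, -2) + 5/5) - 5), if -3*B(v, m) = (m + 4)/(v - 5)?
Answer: -1748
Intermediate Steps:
B(v, m) = -(4 + m)/(3*(-5 + v)) (B(v, m) = -(m + 4)/(3*(v - 5)) = -(4 + m)/(3*(-5 + v)))
-(-152)*((5/B(6, -2) + 5/5) - 5) = -(-152)*((5/(((-4 - 1*(-2))/(3*(-5 + 6)))) + 5/5) - 5) = -(-152)*((5/(((⅓)*(-4 + 2)/1)) + 5*(⅕)) - 5) = -(-152)*((5/(((⅓)*1*(-2))) + 1) - 5) = -(-152)*((5/(-⅔) + 1) - 5) = -(-152)*((5*(-3/2) + 1) - 5) = -(-152)*((-15/2 + 1) - 5) = -(-152)*(-13/2 - 5) = -(-152)*(-23)/2 = -76*23 = -1748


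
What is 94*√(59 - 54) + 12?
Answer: 12 + 94*√5 ≈ 222.19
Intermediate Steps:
94*√(59 - 54) + 12 = 94*√5 + 12 = 12 + 94*√5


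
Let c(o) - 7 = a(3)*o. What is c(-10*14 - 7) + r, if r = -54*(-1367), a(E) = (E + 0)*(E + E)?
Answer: 71179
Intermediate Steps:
a(E) = 2*E**2 (a(E) = E*(2*E) = 2*E**2)
c(o) = 7 + 18*o (c(o) = 7 + (2*3**2)*o = 7 + (2*9)*o = 7 + 18*o)
r = 73818
c(-10*14 - 7) + r = (7 + 18*(-10*14 - 7)) + 73818 = (7 + 18*(-140 - 7)) + 73818 = (7 + 18*(-147)) + 73818 = (7 - 2646) + 73818 = -2639 + 73818 = 71179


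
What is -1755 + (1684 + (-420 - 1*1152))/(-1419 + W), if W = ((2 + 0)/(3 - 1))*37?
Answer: -1212761/691 ≈ -1755.1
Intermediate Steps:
W = 37 (W = (2/2)*37 = (2*(½))*37 = 1*37 = 37)
-1755 + (1684 + (-420 - 1*1152))/(-1419 + W) = -1755 + (1684 + (-420 - 1*1152))/(-1419 + 37) = -1755 + (1684 + (-420 - 1152))/(-1382) = -1755 + (1684 - 1572)*(-1/1382) = -1755 + 112*(-1/1382) = -1755 - 56/691 = -1212761/691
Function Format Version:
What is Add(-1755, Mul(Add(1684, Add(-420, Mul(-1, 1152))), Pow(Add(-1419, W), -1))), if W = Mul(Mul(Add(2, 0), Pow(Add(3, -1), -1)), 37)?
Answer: Rational(-1212761, 691) ≈ -1755.1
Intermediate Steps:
W = 37 (W = Mul(Mul(2, Pow(2, -1)), 37) = Mul(Mul(2, Rational(1, 2)), 37) = Mul(1, 37) = 37)
Add(-1755, Mul(Add(1684, Add(-420, Mul(-1, 1152))), Pow(Add(-1419, W), -1))) = Add(-1755, Mul(Add(1684, Add(-420, Mul(-1, 1152))), Pow(Add(-1419, 37), -1))) = Add(-1755, Mul(Add(1684, Add(-420, -1152)), Pow(-1382, -1))) = Add(-1755, Mul(Add(1684, -1572), Rational(-1, 1382))) = Add(-1755, Mul(112, Rational(-1, 1382))) = Add(-1755, Rational(-56, 691)) = Rational(-1212761, 691)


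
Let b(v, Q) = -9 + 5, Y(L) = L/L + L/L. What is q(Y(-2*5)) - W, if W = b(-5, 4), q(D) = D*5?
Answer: 14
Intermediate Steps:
Y(L) = 2 (Y(L) = 1 + 1 = 2)
b(v, Q) = -4
q(D) = 5*D
W = -4
q(Y(-2*5)) - W = 5*2 - 1*(-4) = 10 + 4 = 14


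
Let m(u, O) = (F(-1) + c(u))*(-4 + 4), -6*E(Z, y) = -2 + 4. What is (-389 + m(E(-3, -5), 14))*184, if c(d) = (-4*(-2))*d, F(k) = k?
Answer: -71576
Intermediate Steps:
c(d) = 8*d
E(Z, y) = -⅓ (E(Z, y) = -(-2 + 4)/6 = -⅙*2 = -⅓)
m(u, O) = 0 (m(u, O) = (-1 + 8*u)*(-4 + 4) = (-1 + 8*u)*0 = 0)
(-389 + m(E(-3, -5), 14))*184 = (-389 + 0)*184 = -389*184 = -71576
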